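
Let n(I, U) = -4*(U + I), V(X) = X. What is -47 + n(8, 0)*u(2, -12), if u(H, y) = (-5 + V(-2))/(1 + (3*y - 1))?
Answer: -479/9 ≈ -53.222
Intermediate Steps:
u(H, y) = -7/(3*y) (u(H, y) = (-5 - 2)/(1 + (3*y - 1)) = -7/(1 + (-1 + 3*y)) = -7*1/(3*y) = -7/(3*y))
n(I, U) = -4*I - 4*U (n(I, U) = -4*(I + U) = -4*I - 4*U)
-47 + n(8, 0)*u(2, -12) = -47 + (-4*8 - 4*0)*(-7/3/(-12)) = -47 + (-32 + 0)*(-7/3*(-1/12)) = -47 - 32*7/36 = -47 - 56/9 = -479/9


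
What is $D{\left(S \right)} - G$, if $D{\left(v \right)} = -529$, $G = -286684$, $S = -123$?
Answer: $286155$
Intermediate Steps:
$D{\left(S \right)} - G = -529 - -286684 = -529 + 286684 = 286155$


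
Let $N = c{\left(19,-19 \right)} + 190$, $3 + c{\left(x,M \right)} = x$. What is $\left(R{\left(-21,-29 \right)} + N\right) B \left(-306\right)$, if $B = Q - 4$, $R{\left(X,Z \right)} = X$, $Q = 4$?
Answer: $0$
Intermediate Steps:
$c{\left(x,M \right)} = -3 + x$
$B = 0$ ($B = 4 - 4 = 0$)
$N = 206$ ($N = \left(-3 + 19\right) + 190 = 16 + 190 = 206$)
$\left(R{\left(-21,-29 \right)} + N\right) B \left(-306\right) = \left(-21 + 206\right) 0 \left(-306\right) = 185 \cdot 0 = 0$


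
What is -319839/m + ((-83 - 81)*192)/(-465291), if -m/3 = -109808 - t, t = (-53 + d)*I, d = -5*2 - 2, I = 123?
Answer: -15466727213/15790890861 ≈ -0.97947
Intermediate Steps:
d = -12 (d = -10 - 2 = -12)
t = -7995 (t = (-53 - 12)*123 = -65*123 = -7995)
m = 305439 (m = -3*(-109808 - 1*(-7995)) = -3*(-109808 + 7995) = -3*(-101813) = 305439)
-319839/m + ((-83 - 81)*192)/(-465291) = -319839/305439 + ((-83 - 81)*192)/(-465291) = -319839*1/305439 - 164*192*(-1/465291) = -106613/101813 - 31488*(-1/465291) = -106613/101813 + 10496/155097 = -15466727213/15790890861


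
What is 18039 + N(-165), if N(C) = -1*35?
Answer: 18004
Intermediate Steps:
N(C) = -35
18039 + N(-165) = 18039 - 35 = 18004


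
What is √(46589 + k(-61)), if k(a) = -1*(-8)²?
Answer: 5*√1861 ≈ 215.70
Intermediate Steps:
k(a) = -64 (k(a) = -1*64 = -64)
√(46589 + k(-61)) = √(46589 - 64) = √46525 = 5*√1861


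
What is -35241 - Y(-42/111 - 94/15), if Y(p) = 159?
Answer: -35400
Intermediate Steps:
-35241 - Y(-42/111 - 94/15) = -35241 - 1*159 = -35241 - 159 = -35400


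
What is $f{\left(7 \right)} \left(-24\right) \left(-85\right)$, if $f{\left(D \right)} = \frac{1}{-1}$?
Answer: $-2040$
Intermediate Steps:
$f{\left(D \right)} = -1$
$f{\left(7 \right)} \left(-24\right) \left(-85\right) = \left(-1\right) \left(-24\right) \left(-85\right) = 24 \left(-85\right) = -2040$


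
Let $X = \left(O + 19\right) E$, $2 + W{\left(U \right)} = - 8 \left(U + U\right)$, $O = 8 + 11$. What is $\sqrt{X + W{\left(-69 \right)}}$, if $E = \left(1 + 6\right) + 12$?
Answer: $4 \sqrt{114} \approx 42.708$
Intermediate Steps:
$O = 19$
$E = 19$ ($E = 7 + 12 = 19$)
$W{\left(U \right)} = -2 - 16 U$ ($W{\left(U \right)} = -2 - 8 \left(U + U\right) = -2 - 8 \cdot 2 U = -2 - 16 U$)
$X = 722$ ($X = \left(19 + 19\right) 19 = 38 \cdot 19 = 722$)
$\sqrt{X + W{\left(-69 \right)}} = \sqrt{722 - -1102} = \sqrt{722 + \left(-2 + 1104\right)} = \sqrt{722 + 1102} = \sqrt{1824} = 4 \sqrt{114}$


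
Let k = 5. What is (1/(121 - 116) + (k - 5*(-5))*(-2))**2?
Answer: 89401/25 ≈ 3576.0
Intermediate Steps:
(1/(121 - 116) + (k - 5*(-5))*(-2))**2 = (1/(121 - 116) + (5 - 5*(-5))*(-2))**2 = (1/5 + (5 + 25)*(-2))**2 = (1/5 + 30*(-2))**2 = (1/5 - 60)**2 = (-299/5)**2 = 89401/25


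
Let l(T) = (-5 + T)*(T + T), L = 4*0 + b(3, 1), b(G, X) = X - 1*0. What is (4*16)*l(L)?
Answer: -512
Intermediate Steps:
b(G, X) = X (b(G, X) = X + 0 = X)
L = 1 (L = 4*0 + 1 = 0 + 1 = 1)
l(T) = 2*T*(-5 + T) (l(T) = (-5 + T)*(2*T) = 2*T*(-5 + T))
(4*16)*l(L) = (4*16)*(2*1*(-5 + 1)) = 64*(2*1*(-4)) = 64*(-8) = -512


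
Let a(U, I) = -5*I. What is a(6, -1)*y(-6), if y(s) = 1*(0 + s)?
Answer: -30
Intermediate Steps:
y(s) = s (y(s) = 1*s = s)
a(6, -1)*y(-6) = -5*(-1)*(-6) = 5*(-6) = -30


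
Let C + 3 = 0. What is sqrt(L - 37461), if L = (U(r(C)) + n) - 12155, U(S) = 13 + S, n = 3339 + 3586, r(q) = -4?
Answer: I*sqrt(42682) ≈ 206.6*I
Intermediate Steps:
C = -3 (C = -3 + 0 = -3)
n = 6925
L = -5221 (L = ((13 - 4) + 6925) - 12155 = (9 + 6925) - 12155 = 6934 - 12155 = -5221)
sqrt(L - 37461) = sqrt(-5221 - 37461) = sqrt(-42682) = I*sqrt(42682)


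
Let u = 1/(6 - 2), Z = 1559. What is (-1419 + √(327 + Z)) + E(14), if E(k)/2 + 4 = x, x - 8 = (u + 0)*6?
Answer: -1408 + √1886 ≈ -1364.6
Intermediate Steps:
u = ¼ (u = 1/4 = ¼ ≈ 0.25000)
x = 19/2 (x = 8 + (¼ + 0)*6 = 8 + (¼)*6 = 8 + 3/2 = 19/2 ≈ 9.5000)
E(k) = 11 (E(k) = -8 + 2*(19/2) = -8 + 19 = 11)
(-1419 + √(327 + Z)) + E(14) = (-1419 + √(327 + 1559)) + 11 = (-1419 + √1886) + 11 = -1408 + √1886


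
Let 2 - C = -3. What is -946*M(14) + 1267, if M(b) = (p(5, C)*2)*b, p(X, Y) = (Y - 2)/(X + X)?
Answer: -33397/5 ≈ -6679.4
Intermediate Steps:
C = 5 (C = 2 - 1*(-3) = 2 + 3 = 5)
p(X, Y) = (-2 + Y)/(2*X) (p(X, Y) = (-2 + Y)/((2*X)) = (-2 + Y)*(1/(2*X)) = (-2 + Y)/(2*X))
M(b) = 3*b/5 (M(b) = (((½)*(-2 + 5)/5)*2)*b = (((½)*(⅕)*3)*2)*b = ((3/10)*2)*b = 3*b/5)
-946*M(14) + 1267 = -2838*14/5 + 1267 = -946*42/5 + 1267 = -39732/5 + 1267 = -33397/5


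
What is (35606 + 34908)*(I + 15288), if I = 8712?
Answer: 1692336000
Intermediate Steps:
(35606 + 34908)*(I + 15288) = (35606 + 34908)*(8712 + 15288) = 70514*24000 = 1692336000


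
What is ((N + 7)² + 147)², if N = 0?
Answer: 38416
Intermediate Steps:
((N + 7)² + 147)² = ((0 + 7)² + 147)² = (7² + 147)² = (49 + 147)² = 196² = 38416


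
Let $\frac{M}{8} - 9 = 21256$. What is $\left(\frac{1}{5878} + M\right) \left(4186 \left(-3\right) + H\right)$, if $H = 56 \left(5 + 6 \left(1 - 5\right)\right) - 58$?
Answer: $- \frac{6839763069240}{2939} \approx -2.3272 \cdot 10^{9}$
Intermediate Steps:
$M = 170120$ ($M = 72 + 8 \cdot 21256 = 72 + 170048 = 170120$)
$H = -1122$ ($H = 56 \left(5 + 6 \left(-4\right)\right) - 58 = 56 \left(5 - 24\right) - 58 = 56 \left(-19\right) - 58 = -1064 - 58 = -1122$)
$\left(\frac{1}{5878} + M\right) \left(4186 \left(-3\right) + H\right) = \left(\frac{1}{5878} + 170120\right) \left(4186 \left(-3\right) - 1122\right) = \left(\frac{1}{5878} + 170120\right) \left(-12558 - 1122\right) = \frac{999965361}{5878} \left(-13680\right) = - \frac{6839763069240}{2939}$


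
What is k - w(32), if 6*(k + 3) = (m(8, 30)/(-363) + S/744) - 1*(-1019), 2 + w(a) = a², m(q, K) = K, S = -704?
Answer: -57750721/67518 ≈ -855.34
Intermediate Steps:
w(a) = -2 + a²
k = 11252675/67518 (k = -3 + ((30/(-363) - 704/744) - 1*(-1019))/6 = -3 + ((30*(-1/363) - 704*1/744) + 1019)/6 = -3 + ((-10/121 - 88/93) + 1019)/6 = -3 + (-11578/11253 + 1019)/6 = -3 + (⅙)*(11455229/11253) = -3 + 11455229/67518 = 11252675/67518 ≈ 166.66)
k - w(32) = 11252675/67518 - (-2 + 32²) = 11252675/67518 - (-2 + 1024) = 11252675/67518 - 1*1022 = 11252675/67518 - 1022 = -57750721/67518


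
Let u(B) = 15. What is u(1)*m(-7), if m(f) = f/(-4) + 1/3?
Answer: 125/4 ≈ 31.250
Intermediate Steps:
m(f) = ⅓ - f/4 (m(f) = f*(-¼) + 1*(⅓) = -f/4 + ⅓ = ⅓ - f/4)
u(1)*m(-7) = 15*(⅓ - ¼*(-7)) = 15*(⅓ + 7/4) = 15*(25/12) = 125/4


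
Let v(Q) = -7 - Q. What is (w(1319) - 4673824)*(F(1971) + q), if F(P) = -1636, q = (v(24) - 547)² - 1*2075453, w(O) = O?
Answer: 8144199577525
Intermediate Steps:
q = -1741369 (q = ((-7 - 1*24) - 547)² - 1*2075453 = ((-7 - 24) - 547)² - 2075453 = (-31 - 547)² - 2075453 = (-578)² - 2075453 = 334084 - 2075453 = -1741369)
(w(1319) - 4673824)*(F(1971) + q) = (1319 - 4673824)*(-1636 - 1741369) = -4672505*(-1743005) = 8144199577525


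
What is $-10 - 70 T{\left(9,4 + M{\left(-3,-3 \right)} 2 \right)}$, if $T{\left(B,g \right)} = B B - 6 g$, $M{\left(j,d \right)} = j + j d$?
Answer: $1040$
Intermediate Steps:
$M{\left(j,d \right)} = j + d j$
$T{\left(B,g \right)} = B^{2} - 6 g$
$-10 - 70 T{\left(9,4 + M{\left(-3,-3 \right)} 2 \right)} = -10 - 70 \left(9^{2} - 6 \left(4 + - 3 \left(1 - 3\right) 2\right)\right) = -10 - 70 \left(81 - 6 \left(4 + \left(-3\right) \left(-2\right) 2\right)\right) = -10 - 70 \left(81 - 6 \left(4 + 6 \cdot 2\right)\right) = -10 - 70 \left(81 - 6 \left(4 + 12\right)\right) = -10 - 70 \left(81 - 96\right) = -10 - -1050 = -10 + 1050 = 1040$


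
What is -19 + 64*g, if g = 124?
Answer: 7917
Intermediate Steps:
-19 + 64*g = -19 + 64*124 = -19 + 7936 = 7917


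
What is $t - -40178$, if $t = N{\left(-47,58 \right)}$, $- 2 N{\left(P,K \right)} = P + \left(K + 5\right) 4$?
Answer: $\frac{80151}{2} \approx 40076.0$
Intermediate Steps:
$N{\left(P,K \right)} = -10 - 2 K - \frac{P}{2}$ ($N{\left(P,K \right)} = - \frac{P + \left(K + 5\right) 4}{2} = - \frac{P + \left(5 + K\right) 4}{2} = - \frac{P + \left(20 + 4 K\right)}{2} = - \frac{20 + P + 4 K}{2} = -10 - 2 K - \frac{P}{2}$)
$t = - \frac{205}{2}$ ($t = -10 - 116 - - \frac{47}{2} = -10 - 116 + \frac{47}{2} = - \frac{205}{2} \approx -102.5$)
$t - -40178 = - \frac{205}{2} - -40178 = - \frac{205}{2} + 40178 = \frac{80151}{2}$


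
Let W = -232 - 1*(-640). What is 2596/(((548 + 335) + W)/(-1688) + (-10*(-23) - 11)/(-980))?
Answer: -1073601760/408713 ≈ -2626.8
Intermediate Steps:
W = 408 (W = -232 + 640 = 408)
2596/(((548 + 335) + W)/(-1688) + (-10*(-23) - 11)/(-980)) = 2596/(((548 + 335) + 408)/(-1688) + (-10*(-23) - 11)/(-980)) = 2596/((883 + 408)*(-1/1688) + (230 - 11)*(-1/980)) = 2596/(1291*(-1/1688) + 219*(-1/980)) = 2596/(-1291/1688 - 219/980) = 2596/(-408713/413560) = 2596*(-413560/408713) = -1073601760/408713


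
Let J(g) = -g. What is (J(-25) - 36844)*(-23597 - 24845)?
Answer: 1783585998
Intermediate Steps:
(J(-25) - 36844)*(-23597 - 24845) = (-1*(-25) - 36844)*(-23597 - 24845) = (25 - 36844)*(-48442) = -36819*(-48442) = 1783585998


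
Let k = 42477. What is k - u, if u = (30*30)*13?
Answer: 30777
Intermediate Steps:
u = 11700 (u = 900*13 = 11700)
k - u = 42477 - 1*11700 = 42477 - 11700 = 30777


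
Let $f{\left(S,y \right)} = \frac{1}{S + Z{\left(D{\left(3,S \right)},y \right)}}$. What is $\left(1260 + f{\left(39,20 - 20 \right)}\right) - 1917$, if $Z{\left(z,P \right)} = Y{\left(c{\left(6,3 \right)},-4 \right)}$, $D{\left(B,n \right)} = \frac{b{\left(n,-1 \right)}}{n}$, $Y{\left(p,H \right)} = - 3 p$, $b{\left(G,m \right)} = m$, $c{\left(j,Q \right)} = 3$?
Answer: $- \frac{19709}{30} \approx -656.97$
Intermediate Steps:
$D{\left(B,n \right)} = - \frac{1}{n}$
$Z{\left(z,P \right)} = -9$ ($Z{\left(z,P \right)} = \left(-3\right) 3 = -9$)
$f{\left(S,y \right)} = \frac{1}{-9 + S}$ ($f{\left(S,y \right)} = \frac{1}{S - 9} = \frac{1}{-9 + S}$)
$\left(1260 + f{\left(39,20 - 20 \right)}\right) - 1917 = \left(1260 + \frac{1}{-9 + 39}\right) - 1917 = \left(1260 + \frac{1}{30}\right) - 1917 = \frac{37801}{30} - 1917 = - \frac{19709}{30}$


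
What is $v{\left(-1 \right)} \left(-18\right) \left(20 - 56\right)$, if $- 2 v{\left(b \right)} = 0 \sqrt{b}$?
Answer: $0$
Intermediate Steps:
$v{\left(b \right)} = 0$ ($v{\left(b \right)} = - \frac{0 \sqrt{b}}{2} = \left(- \frac{1}{2}\right) 0 = 0$)
$v{\left(-1 \right)} \left(-18\right) \left(20 - 56\right) = 0 \left(-18\right) \left(20 - 56\right) = 0 \left(20 - 56\right) = 0 \left(-36\right) = 0$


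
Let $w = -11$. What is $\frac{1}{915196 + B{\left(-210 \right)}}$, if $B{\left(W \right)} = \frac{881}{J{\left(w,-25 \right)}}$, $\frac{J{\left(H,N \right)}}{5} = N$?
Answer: $\frac{125}{114398619} \approx 1.0927 \cdot 10^{-6}$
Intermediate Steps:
$J{\left(H,N \right)} = 5 N$
$B{\left(W \right)} = - \frac{881}{125}$ ($B{\left(W \right)} = \frac{881}{5 \left(-25\right)} = \frac{881}{-125} = 881 \left(- \frac{1}{125}\right) = - \frac{881}{125}$)
$\frac{1}{915196 + B{\left(-210 \right)}} = \frac{1}{915196 - \frac{881}{125}} = \frac{1}{\frac{114398619}{125}} = \frac{125}{114398619}$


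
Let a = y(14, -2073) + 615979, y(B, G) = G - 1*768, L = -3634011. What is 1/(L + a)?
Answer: -1/3020873 ≈ -3.3103e-7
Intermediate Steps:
y(B, G) = -768 + G (y(B, G) = G - 768 = -768 + G)
a = 613138 (a = (-768 - 2073) + 615979 = -2841 + 615979 = 613138)
1/(L + a) = 1/(-3634011 + 613138) = 1/(-3020873) = -1/3020873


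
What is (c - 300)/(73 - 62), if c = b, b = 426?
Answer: 126/11 ≈ 11.455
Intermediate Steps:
c = 426
(c - 300)/(73 - 62) = (426 - 300)/(73 - 62) = 126/11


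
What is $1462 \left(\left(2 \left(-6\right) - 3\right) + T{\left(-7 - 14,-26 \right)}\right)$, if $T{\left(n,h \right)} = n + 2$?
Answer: $-49708$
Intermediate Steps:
$T{\left(n,h \right)} = 2 + n$
$1462 \left(\left(2 \left(-6\right) - 3\right) + T{\left(-7 - 14,-26 \right)}\right) = 1462 \left(\left(2 \left(-6\right) - 3\right) + \left(2 - 21\right)\right) = 1462 \left(\left(-12 - 3\right) + \left(2 - 21\right)\right) = 1462 \left(-15 + \left(2 - 21\right)\right) = 1462 \left(-15 - 19\right) = 1462 \left(-34\right) = -49708$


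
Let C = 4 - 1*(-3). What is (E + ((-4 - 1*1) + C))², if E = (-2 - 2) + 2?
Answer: 0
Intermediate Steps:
C = 7 (C = 4 + 3 = 7)
E = -2 (E = -4 + 2 = -2)
(E + ((-4 - 1*1) + C))² = (-2 + ((-4 - 1*1) + 7))² = (-2 + ((-4 - 1) + 7))² = (-2 + (-5 + 7))² = (-2 + 2)² = 0² = 0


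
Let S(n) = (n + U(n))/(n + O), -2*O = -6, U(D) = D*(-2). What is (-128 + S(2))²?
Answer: 412164/25 ≈ 16487.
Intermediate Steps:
U(D) = -2*D
O = 3 (O = -½*(-6) = 3)
S(n) = -n/(3 + n) (S(n) = (n - 2*n)/(n + 3) = (-n)/(3 + n) = -n/(3 + n))
(-128 + S(2))² = (-128 - 1*2/(3 + 2))² = (-128 - 1*2/5)² = (-128 - 1*2*⅕)² = (-128 - ⅖)² = (-642/5)² = 412164/25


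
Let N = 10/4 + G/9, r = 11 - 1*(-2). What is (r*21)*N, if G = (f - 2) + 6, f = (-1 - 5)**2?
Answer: 11375/6 ≈ 1895.8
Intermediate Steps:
r = 13 (r = 11 + 2 = 13)
f = 36 (f = (-6)**2 = 36)
G = 40 (G = (36 - 2) + 6 = 34 + 6 = 40)
N = 125/18 (N = 10/4 + 40/9 = 10*(1/4) + 40*(1/9) = 5/2 + 40/9 = 125/18 ≈ 6.9444)
(r*21)*N = (13*21)*(125/18) = 273*(125/18) = 11375/6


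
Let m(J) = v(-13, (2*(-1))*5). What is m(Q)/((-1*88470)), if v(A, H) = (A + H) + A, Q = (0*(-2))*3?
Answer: 2/4915 ≈ 0.00040692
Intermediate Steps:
Q = 0 (Q = 0*3 = 0)
v(A, H) = H + 2*A
m(J) = -36 (m(J) = (2*(-1))*5 + 2*(-13) = -2*5 - 26 = -10 - 26 = -36)
m(Q)/((-1*88470)) = -36/((-1*88470)) = -36/(-88470) = -36*(-1/88470) = 2/4915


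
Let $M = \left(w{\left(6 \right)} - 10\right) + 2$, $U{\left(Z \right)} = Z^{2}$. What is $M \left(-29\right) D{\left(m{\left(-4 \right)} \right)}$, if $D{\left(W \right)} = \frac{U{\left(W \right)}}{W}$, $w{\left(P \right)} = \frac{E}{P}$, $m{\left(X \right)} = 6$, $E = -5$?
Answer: $1537$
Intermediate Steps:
$w{\left(P \right)} = - \frac{5}{P}$
$D{\left(W \right)} = W$ ($D{\left(W \right)} = \frac{W^{2}}{W} = W$)
$M = - \frac{53}{6}$ ($M = \left(- \frac{5}{6} - 10\right) + 2 = - \frac{65}{6} + 2 = - \frac{53}{6} \approx -8.8333$)
$M \left(-29\right) D{\left(m{\left(-4 \right)} \right)} = \left(- \frac{53}{6}\right) \left(-29\right) 6 = \frac{1537}{6} \cdot 6 = 1537$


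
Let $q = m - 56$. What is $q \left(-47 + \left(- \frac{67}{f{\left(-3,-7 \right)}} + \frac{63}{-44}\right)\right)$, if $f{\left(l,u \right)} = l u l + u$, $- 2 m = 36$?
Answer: $\frac{2705107}{770} \approx 3513.1$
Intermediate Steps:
$m = -18$ ($m = \left(- \frac{1}{2}\right) 36 = -18$)
$f{\left(l,u \right)} = u + u l^{2}$ ($f{\left(l,u \right)} = u l^{2} + u = u + u l^{2}$)
$q = -74$ ($q = -18 - 56 = -74$)
$q \left(-47 + \left(- \frac{67}{f{\left(-3,-7 \right)}} + \frac{63}{-44}\right)\right) = - 74 \left(-47 - \left(\frac{63}{44} + 67 \left(- \frac{1}{7 \left(1 + \left(-3\right)^{2}\right)}\right)\right)\right) = - 74 \left(-47 - \left(\frac{63}{44} + \frac{67}{\left(-7\right) \left(1 + 9\right)}\right)\right) = - 74 \left(-47 - \left(\frac{63}{44} + \frac{67}{\left(-7\right) 10}\right)\right) = - 74 \left(-47 - \left(\frac{63}{44} + \frac{67}{-70}\right)\right) = - 74 \left(-47 - \frac{731}{1540}\right) = \left(-74\right) \left(- \frac{73111}{1540}\right) = \frac{2705107}{770}$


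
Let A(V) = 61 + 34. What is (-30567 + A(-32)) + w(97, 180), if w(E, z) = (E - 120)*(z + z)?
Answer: -38752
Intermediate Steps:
w(E, z) = 2*z*(-120 + E) (w(E, z) = (-120 + E)*(2*z) = 2*z*(-120 + E))
A(V) = 95
(-30567 + A(-32)) + w(97, 180) = (-30567 + 95) + 2*180*(-120 + 97) = -30472 + 2*180*(-23) = -30472 - 8280 = -38752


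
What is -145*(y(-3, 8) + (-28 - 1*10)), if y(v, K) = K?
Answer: 4350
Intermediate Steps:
-145*(y(-3, 8) + (-28 - 1*10)) = -145*(8 + (-28 - 1*10)) = -145*(8 + (-28 - 10)) = -145*(8 - 38) = -145*(-30) = 4350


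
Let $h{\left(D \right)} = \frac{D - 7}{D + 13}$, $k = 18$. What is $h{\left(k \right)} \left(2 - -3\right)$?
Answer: $\frac{55}{31} \approx 1.7742$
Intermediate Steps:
$h{\left(D \right)} = \frac{-7 + D}{13 + D}$
$h{\left(k \right)} \left(2 - -3\right) = \frac{-7 + 18}{13 + 18} \left(2 - -3\right) = \frac{1}{31} \cdot 11 \left(2 + 3\right) = \frac{1}{31} \cdot 11 \cdot 5 = \frac{11}{31} \cdot 5 = \frac{55}{31}$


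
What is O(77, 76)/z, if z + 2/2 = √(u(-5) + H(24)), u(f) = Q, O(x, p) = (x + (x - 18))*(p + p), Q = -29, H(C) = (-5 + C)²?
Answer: 20672/331 + 41344*√83/331 ≈ 1200.4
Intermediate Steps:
O(x, p) = 2*p*(-18 + 2*x) (O(x, p) = (x + (-18 + x))*(2*p) = (-18 + 2*x)*(2*p) = 2*p*(-18 + 2*x))
u(f) = -29
z = -1 + 2*√83 (z = -1 + √(-29 + (-5 + 24)²) = -1 + √(-29 + 19²) = -1 + √(-29 + 361) = -1 + √332 = -1 + 2*√83 ≈ 17.221)
O(77, 76)/z = (4*76*(-9 + 77))/(-1 + 2*√83) = (4*76*68)/(-1 + 2*√83) = 20672/(-1 + 2*√83)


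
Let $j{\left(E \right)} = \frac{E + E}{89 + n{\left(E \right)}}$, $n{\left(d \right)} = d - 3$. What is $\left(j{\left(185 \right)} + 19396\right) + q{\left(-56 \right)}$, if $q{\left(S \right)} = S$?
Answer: $\frac{5241510}{271} \approx 19341.0$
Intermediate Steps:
$n{\left(d \right)} = -3 + d$ ($n{\left(d \right)} = d - 3 = -3 + d$)
$j{\left(E \right)} = \frac{2 E}{86 + E}$ ($j{\left(E \right)} = \frac{E + E}{89 + \left(-3 + E\right)} = \frac{2 E}{86 + E}$)
$\left(j{\left(185 \right)} + 19396\right) + q{\left(-56 \right)} = \left(2 \cdot 185 \frac{1}{86 + 185} + 19396\right) - 56 = \left(2 \cdot 185 \cdot \frac{1}{271} + 19396\right) - 56 = \left(\frac{370}{271} + 19396\right) - 56 = \frac{5256686}{271} - 56 = \frac{5241510}{271}$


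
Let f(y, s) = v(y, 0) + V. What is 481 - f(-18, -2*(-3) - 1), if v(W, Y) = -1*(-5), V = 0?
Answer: 476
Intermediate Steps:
v(W, Y) = 5
f(y, s) = 5 (f(y, s) = 5 + 0 = 5)
481 - f(-18, -2*(-3) - 1) = 481 - 1*5 = 481 - 5 = 476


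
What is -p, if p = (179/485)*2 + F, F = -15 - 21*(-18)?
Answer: -176413/485 ≈ -363.74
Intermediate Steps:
F = 363 (F = -15 + 378 = 363)
p = 176413/485 (p = (179/485)*2 + 363 = 358/485 + 363 = 176413/485 ≈ 363.74)
-p = -1*176413/485 = -176413/485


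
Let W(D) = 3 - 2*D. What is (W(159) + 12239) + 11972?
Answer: 23896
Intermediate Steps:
(W(159) + 12239) + 11972 = ((3 - 2*159) + 12239) + 11972 = ((3 - 318) + 12239) + 11972 = (-315 + 12239) + 11972 = 11924 + 11972 = 23896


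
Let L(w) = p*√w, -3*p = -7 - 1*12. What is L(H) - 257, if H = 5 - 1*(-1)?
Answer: -257 + 19*√6/3 ≈ -241.49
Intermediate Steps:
H = 6 (H = 5 + 1 = 6)
p = 19/3 (p = -(-7 - 1*12)/3 = -(-7 - 12)/3 = -⅓*(-19) = 19/3 ≈ 6.3333)
L(w) = 19*√w/3
L(H) - 257 = 19*√6/3 - 257 = -257 + 19*√6/3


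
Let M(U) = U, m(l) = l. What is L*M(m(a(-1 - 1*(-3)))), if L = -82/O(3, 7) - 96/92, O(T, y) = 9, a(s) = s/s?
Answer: -2102/207 ≈ -10.155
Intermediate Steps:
a(s) = 1
L = -2102/207 (L = -82/9 - 96/92 = -82*⅑ - 96*1/92 = -82/9 - 24/23 = -2102/207 ≈ -10.155)
L*M(m(a(-1 - 1*(-3)))) = -2102/207*1 = -2102/207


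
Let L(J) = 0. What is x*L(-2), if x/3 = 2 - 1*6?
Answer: 0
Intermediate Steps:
x = -12 (x = 3*(2 - 1*6) = 3*(2 - 6) = 3*(-4) = -12)
x*L(-2) = -12*0 = 0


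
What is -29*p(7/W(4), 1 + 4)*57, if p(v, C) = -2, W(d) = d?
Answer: 3306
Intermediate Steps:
-29*p(7/W(4), 1 + 4)*57 = -29*(-2)*57 = 58*57 = 3306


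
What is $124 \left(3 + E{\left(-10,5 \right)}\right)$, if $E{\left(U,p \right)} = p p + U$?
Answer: $2232$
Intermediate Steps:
$E{\left(U,p \right)} = U + p^{2}$ ($E{\left(U,p \right)} = p^{2} + U = U + p^{2}$)
$124 \left(3 + E{\left(-10,5 \right)}\right) = 124 \left(3 - \left(10 - 5^{2}\right)\right) = 124 \left(3 + \left(-10 + 25\right)\right) = 124 \left(3 + 15\right) = 124 \cdot 18 = 2232$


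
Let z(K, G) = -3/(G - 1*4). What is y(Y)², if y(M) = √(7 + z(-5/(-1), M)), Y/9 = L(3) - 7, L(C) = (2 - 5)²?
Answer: 95/14 ≈ 6.7857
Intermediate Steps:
L(C) = 9 (L(C) = (-3)² = 9)
Y = 18 (Y = 9*(9 - 7) = 9*2 = 18)
z(K, G) = -3/(-4 + G) (z(K, G) = -3/(G - 4) = -3/(-4 + G))
y(M) = √(7 - 3/(-4 + M))
y(Y)² = (√((-31 + 7*18)/(-4 + 18)))² = (√((-31 + 126)/14))² = (√((1/14)*95))² = (√(95/14))² = (√1330/14)² = 95/14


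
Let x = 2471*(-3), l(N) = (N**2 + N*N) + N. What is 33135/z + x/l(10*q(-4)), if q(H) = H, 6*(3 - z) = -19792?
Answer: 48138807/6259960 ≈ 7.6900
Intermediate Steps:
z = 9905/3 (z = 3 - 1/6*(-19792) = 3 + 9896/3 = 9905/3 ≈ 3301.7)
l(N) = N + 2*N**2 (l(N) = (N**2 + N**2) + N = 2*N**2 + N = N + 2*N**2)
x = -7413
33135/z + x/l(10*q(-4)) = 33135/(9905/3) - 7413*(-1/(40*(1 + 2*(10*(-4))))) = 33135*(3/9905) - 7413*(-1/(40*(1 + 2*(-40)))) = 19881/1981 - 7413*(-1/(40*(1 - 80))) = 19881/1981 - 7413/((-40*(-79))) = 19881/1981 - 7413/3160 = 48138807/6259960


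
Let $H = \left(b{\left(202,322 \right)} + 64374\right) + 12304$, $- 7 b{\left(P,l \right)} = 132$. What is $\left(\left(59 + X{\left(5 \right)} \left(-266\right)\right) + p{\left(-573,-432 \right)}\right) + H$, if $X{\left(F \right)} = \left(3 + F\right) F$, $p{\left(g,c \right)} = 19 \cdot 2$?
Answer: $\frac{462813}{7} \approx 66116.0$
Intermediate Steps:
$p{\left(g,c \right)} = 38$
$X{\left(F \right)} = F \left(3 + F\right)$
$b{\left(P,l \right)} = - \frac{132}{7}$ ($b{\left(P,l \right)} = \left(- \frac{1}{7}\right) 132 = - \frac{132}{7}$)
$H = \frac{536614}{7}$ ($H = \left(- \frac{132}{7} + 64374\right) + 12304 = \frac{450486}{7} + 12304 = \frac{536614}{7} \approx 76659.0$)
$\left(\left(59 + X{\left(5 \right)} \left(-266\right)\right) + p{\left(-573,-432 \right)}\right) + H = \left(\left(59 + 5 \left(3 + 5\right) \left(-266\right)\right) + 38\right) + \frac{536614}{7} = \left(\left(59 + 5 \cdot 8 \left(-266\right)\right) + 38\right) + \frac{536614}{7} = \left(\left(59 + 40 \left(-266\right)\right) + 38\right) + \frac{536614}{7} = \left(\left(59 - 10640\right) + 38\right) + \frac{536614}{7} = \left(-10581 + 38\right) + \frac{536614}{7} = -10543 + \frac{536614}{7} = \frac{462813}{7}$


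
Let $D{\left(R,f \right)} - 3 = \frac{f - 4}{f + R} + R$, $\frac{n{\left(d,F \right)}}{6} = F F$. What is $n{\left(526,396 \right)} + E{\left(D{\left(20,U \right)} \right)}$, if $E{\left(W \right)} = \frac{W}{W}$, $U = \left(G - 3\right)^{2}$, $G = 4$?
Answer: $940897$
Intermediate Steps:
$U = 1$ ($U = \left(4 - 3\right)^{2} = 1^{2} = 1$)
$n{\left(d,F \right)} = 6 F^{2}$ ($n{\left(d,F \right)} = 6 F F = 6 F^{2}$)
$D{\left(R,f \right)} = 3 + R + \frac{-4 + f}{R + f}$ ($D{\left(R,f \right)} = 3 + \left(\frac{f - 4}{f + R} + R\right) = 3 + \left(\frac{-4 + f}{R + f} + R\right) = 3 + \left(R + \frac{-4 + f}{R + f}\right) = 3 + R + \frac{-4 + f}{R + f}$)
$E{\left(W \right)} = 1$
$n{\left(526,396 \right)} + E{\left(D{\left(20,U \right)} \right)} = 6 \cdot 396^{2} + 1 = 6 \cdot 156816 + 1 = 940896 + 1 = 940897$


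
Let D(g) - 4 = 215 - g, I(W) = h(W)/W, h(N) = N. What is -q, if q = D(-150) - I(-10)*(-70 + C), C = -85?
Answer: -524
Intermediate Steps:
I(W) = 1 (I(W) = W/W = 1)
D(g) = 219 - g (D(g) = 4 + (215 - g) = 219 - g)
q = 524 (q = (219 - 1*(-150)) - (-70 - 85) = (219 + 150) - (-155) = 369 - 1*(-155) = 369 + 155 = 524)
-q = -1*524 = -524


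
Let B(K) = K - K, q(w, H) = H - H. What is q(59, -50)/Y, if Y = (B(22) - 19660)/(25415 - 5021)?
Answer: 0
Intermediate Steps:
q(w, H) = 0
B(K) = 0
Y = -9830/10197 (Y = (0 - 19660)/(25415 - 5021) = -19660/20394 = -19660*1/20394 = -9830/10197 ≈ -0.96401)
q(59, -50)/Y = 0/(-9830/10197) = 0*(-10197/9830) = 0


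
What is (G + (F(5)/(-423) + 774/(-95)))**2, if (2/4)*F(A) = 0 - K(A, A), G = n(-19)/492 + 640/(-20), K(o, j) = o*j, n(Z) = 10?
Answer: 17380712175293041/10858145328900 ≈ 1600.7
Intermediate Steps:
K(o, j) = j*o
G = -7867/246 (G = 10/492 + 640/(-20) = 10*(1/492) + 640*(-1/20) = 5/246 - 32 = -7867/246 ≈ -31.980)
F(A) = -2*A**2 (F(A) = 2*(0 - A*A) = 2*(0 - A**2) = 2*(-A**2) = -2*A**2)
(G + (F(5)/(-423) + 774/(-95)))**2 = (-7867/246 + (-2*5**2/(-423) + 774/(-95)))**2 = (-7867/246 + (-2*25*(-1/423) + 774*(-1/95)))**2 = (-7867/246 + (-50*(-1/423) - 774/95))**2 = (-7867/246 + (50/423 - 774/95))**2 = (-7867/246 - 322652/40185)**2 = (-131835929/3295170)**2 = 17380712175293041/10858145328900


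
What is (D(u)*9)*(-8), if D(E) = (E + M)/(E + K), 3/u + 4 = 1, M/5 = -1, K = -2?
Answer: -144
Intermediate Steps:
M = -5 (M = 5*(-1) = -5)
u = -1 (u = 3/(-4 + 1) = 3/(-3) = 3*(-⅓) = -1)
D(E) = (-5 + E)/(-2 + E) (D(E) = (E - 5)/(E - 2) = (-5 + E)/(-2 + E))
(D(u)*9)*(-8) = (((-5 - 1)/(-2 - 1))*9)*(-8) = ((-6/(-3))*9)*(-8) = (-⅓*(-6)*9)*(-8) = (2*9)*(-8) = 18*(-8) = -144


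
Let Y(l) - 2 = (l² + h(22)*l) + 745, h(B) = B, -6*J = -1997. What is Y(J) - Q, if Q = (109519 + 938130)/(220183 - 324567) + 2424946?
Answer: -2166468774055/939456 ≈ -2.3061e+6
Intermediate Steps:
Q = 253124515615/104384 (Q = 1047649/(-104384) + 2424946 = 1047649*(-1/104384) + 2424946 = -1047649/104384 + 2424946 = 253124515615/104384 ≈ 2.4249e+6)
J = 1997/6 (J = -⅙*(-1997) = 1997/6 ≈ 332.83)
Y(l) = 747 + l² + 22*l (Y(l) = 2 + ((l² + 22*l) + 745) = 2 + (745 + l² + 22*l) = 747 + l² + 22*l)
Y(J) - Q = (747 + (1997/6)² + 22*(1997/6)) - 1*253124515615/104384 = (747 + 3988009/36 + 21967/3) - 253124515615/104384 = 4278505/36 - 253124515615/104384 = -2166468774055/939456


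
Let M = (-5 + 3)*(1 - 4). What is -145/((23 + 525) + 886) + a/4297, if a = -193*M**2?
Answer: -10586497/6161898 ≈ -1.7181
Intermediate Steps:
M = 6 (M = -2*(-3) = 6)
a = -6948 (a = -193*6**2 = -193*36 = -6948)
-145/((23 + 525) + 886) + a/4297 = -145/((23 + 525) + 886) - 6948/4297 = -145/(548 + 886) - 6948*1/4297 = -145/1434 - 6948/4297 = -10586497/6161898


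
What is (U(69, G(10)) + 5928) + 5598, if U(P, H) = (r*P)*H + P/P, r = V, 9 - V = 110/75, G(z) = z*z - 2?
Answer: 312337/5 ≈ 62467.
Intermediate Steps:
G(z) = -2 + z² (G(z) = z² - 2 = -2 + z²)
V = 113/15 (V = 9 - 110/75 = 9 - 1*22/15 = 9 - 22/15 = 113/15 ≈ 7.5333)
r = 113/15 ≈ 7.5333
U(P, H) = 1 + 113*H*P/15 (U(P, H) = (113*P/15)*H + P/P = 113*H*P/15 + 1 = 1 + 113*H*P/15)
(U(69, G(10)) + 5928) + 5598 = ((1 + (113/15)*(-2 + 10²)*69) + 5928) + 5598 = ((1 + (113/15)*(-2 + 100)*69) + 5928) + 5598 = ((1 + (113/15)*98*69) + 5928) + 5598 = ((1 + 254702/5) + 5928) + 5598 = (254707/5 + 5928) + 5598 = 284347/5 + 5598 = 312337/5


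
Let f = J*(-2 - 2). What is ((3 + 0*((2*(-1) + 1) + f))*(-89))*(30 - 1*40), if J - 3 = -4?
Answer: 2670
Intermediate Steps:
J = -1 (J = 3 - 4 = -1)
f = 4 (f = -(-2 - 2) = -1*(-4) = 4)
((3 + 0*((2*(-1) + 1) + f))*(-89))*(30 - 1*40) = ((3 + 0*((2*(-1) + 1) + 4))*(-89))*(30 - 1*40) = ((3 + 0*((-2 + 1) + 4))*(-89))*(30 - 40) = ((3 + 0*(-1 + 4))*(-89))*(-10) = ((3 + 0*3)*(-89))*(-10) = ((3 + 0)*(-89))*(-10) = (3*(-89))*(-10) = -267*(-10) = 2670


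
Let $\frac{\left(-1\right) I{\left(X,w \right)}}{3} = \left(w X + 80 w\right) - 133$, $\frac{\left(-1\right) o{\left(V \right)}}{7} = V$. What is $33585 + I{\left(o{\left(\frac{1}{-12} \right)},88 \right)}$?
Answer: $12710$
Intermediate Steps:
$o{\left(V \right)} = - 7 V$
$I{\left(X,w \right)} = 399 - 240 w - 3 X w$ ($I{\left(X,w \right)} = - 3 \left(\left(w X + 80 w\right) - 133\right) = - 3 \left(\left(X w + 80 w\right) - 133\right) = - 3 \left(\left(80 w + X w\right) - 133\right) = - 3 \left(-133 + 80 w + X w\right) = 399 - 240 w - 3 X w$)
$33585 + I{\left(o{\left(\frac{1}{-12} \right)},88 \right)} = 33585 - \left(20721 + 3 \left(- \frac{7}{-12}\right) 88\right) = 33585 - \left(20721 + 3 \left(\left(-7\right) \left(- \frac{1}{12}\right)\right) 88\right) = 33585 - \left(20721 + 154\right) = 33585 - 20875 = 12710$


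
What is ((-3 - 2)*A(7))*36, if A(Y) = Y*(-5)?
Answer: 6300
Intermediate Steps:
A(Y) = -5*Y
((-3 - 2)*A(7))*36 = ((-3 - 2)*(-5*7))*36 = -5*(-35)*36 = 175*36 = 6300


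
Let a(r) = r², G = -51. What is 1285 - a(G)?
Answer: -1316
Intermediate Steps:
1285 - a(G) = 1285 - 1*(-51)² = 1285 - 1*2601 = 1285 - 2601 = -1316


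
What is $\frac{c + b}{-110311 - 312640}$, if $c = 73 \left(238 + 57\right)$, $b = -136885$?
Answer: $\frac{115350}{422951} \approx 0.27273$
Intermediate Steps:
$c = 21535$ ($c = 73 \cdot 295 = 21535$)
$\frac{c + b}{-110311 - 312640} = \frac{21535 - 136885}{-110311 - 312640} = - \frac{115350}{-422951} = \left(-115350\right) \left(- \frac{1}{422951}\right) = \frac{115350}{422951}$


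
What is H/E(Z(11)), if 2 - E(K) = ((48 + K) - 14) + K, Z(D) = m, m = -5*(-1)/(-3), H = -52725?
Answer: 158175/86 ≈ 1839.2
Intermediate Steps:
m = -5/3 (m = 5*(-1/3) = -5/3 ≈ -1.6667)
Z(D) = -5/3
E(K) = -32 - 2*K (E(K) = 2 - (((48 + K) - 14) + K) = 2 - ((34 + K) + K) = 2 - (34 + 2*K) = 2 + (-34 - 2*K) = -32 - 2*K)
H/E(Z(11)) = -52725/(-32 - 2*(-5/3)) = -52725/(-32 + 10/3) = -52725/(-86/3) = -52725*(-3/86) = 158175/86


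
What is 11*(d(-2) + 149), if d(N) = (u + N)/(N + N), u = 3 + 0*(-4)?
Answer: 6545/4 ≈ 1636.3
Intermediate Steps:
u = 3 (u = 3 + 0 = 3)
d(N) = (3 + N)/(2*N) (d(N) = (3 + N)/(N + N) = (3 + N)/((2*N)) = (3 + N)*(1/(2*N)) = (3 + N)/(2*N))
11*(d(-2) + 149) = 11*((1/2)*(3 - 2)/(-2) + 149) = 11*((1/2)*(-1/2)*1 + 149) = 11*(-1/4 + 149) = 11*(595/4) = 6545/4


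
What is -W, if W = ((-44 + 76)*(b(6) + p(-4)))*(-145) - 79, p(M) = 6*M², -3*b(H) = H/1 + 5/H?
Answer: 3914551/9 ≈ 4.3495e+5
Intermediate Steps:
b(H) = -5/(3*H) - H/3 (b(H) = -(H/1 + 5/H)/3 = -(H*1 + 5/H)/3 = -(H + 5/H)/3 = -5/(3*H) - H/3)
W = -3914551/9 (W = ((-44 + 76)*((⅓)*(-5 - 1*6²)/6 + 6*(-4)²))*(-145) - 79 = (32*((⅓)*(⅙)*(-5 - 1*36) + 6*16))*(-145) - 79 = (32*((⅓)*(⅙)*(-5 - 36) + 96))*(-145) - 79 = (32*((⅓)*(⅙)*(-41) + 96))*(-145) - 79 = (32*(-41/18 + 96))*(-145) - 79 = (32*(1687/18))*(-145) - 79 = (26992/9)*(-145) - 79 = -3913840/9 - 79 = -3914551/9 ≈ -4.3495e+5)
-W = -1*(-3914551/9) = 3914551/9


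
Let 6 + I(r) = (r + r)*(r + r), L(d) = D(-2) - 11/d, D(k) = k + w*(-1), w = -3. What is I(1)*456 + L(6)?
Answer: -5477/6 ≈ -912.83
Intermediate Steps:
D(k) = 3 + k (D(k) = k - 3*(-1) = k + 3 = 3 + k)
L(d) = 1 - 11/d (L(d) = (3 - 2) - 11/d = 1 - 11/d)
I(r) = -6 + 4*r² (I(r) = -6 + (r + r)*(r + r) = -6 + (2*r)*(2*r) = -6 + 4*r²)
I(1)*456 + L(6) = (-6 + 4*1²)*456 + (-11 + 6)/6 = (-6 + 4*1)*456 + (⅙)*(-5) = (-6 + 4)*456 - ⅚ = -2*456 - ⅚ = -912 - ⅚ = -5477/6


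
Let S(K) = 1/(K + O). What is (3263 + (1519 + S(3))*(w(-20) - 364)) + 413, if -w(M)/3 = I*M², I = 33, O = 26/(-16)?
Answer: -668037752/11 ≈ -6.0731e+7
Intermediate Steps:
O = -13/8 (O = 26*(-1/16) = -13/8 ≈ -1.6250)
w(M) = -99*M²
S(K) = 1/(-13/8 + K) (S(K) = 1/(K - 13/8) = 1/(-13/8 + K))
(3263 + (1519 + S(3))*(w(-20) - 364)) + 413 = (3263 + (1519 + 8/(-13 + 8*3))*(-99*(-20)² - 364)) + 413 = (3263 + (1519 + 8/(-13 + 24))*(-99*400 - 364)) + 413 = (3263 + (1519 + 8/11)*(-39600 - 364)) + 413 = (3263 + (1519 + 8*(1/11))*(-39964)) + 413 = (3263 + (1519 + 8/11)*(-39964)) + 413 = (3263 + (16717/11)*(-39964)) + 413 = (3263 - 668078188/11) + 413 = -668042295/11 + 413 = -668037752/11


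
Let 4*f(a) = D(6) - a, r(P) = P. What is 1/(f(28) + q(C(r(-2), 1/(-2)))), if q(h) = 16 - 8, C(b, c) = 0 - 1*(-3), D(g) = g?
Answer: ⅖ ≈ 0.40000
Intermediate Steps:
C(b, c) = 3 (C(b, c) = 0 + 3 = 3)
q(h) = 8
f(a) = 3/2 - a/4 (f(a) = (6 - a)/4 = 3/2 - a/4)
1/(f(28) + q(C(r(-2), 1/(-2)))) = 1/((3/2 - ¼*28) + 8) = 1/((3/2 - 7) + 8) = 1/(-11/2 + 8) = 1/(5/2) = ⅖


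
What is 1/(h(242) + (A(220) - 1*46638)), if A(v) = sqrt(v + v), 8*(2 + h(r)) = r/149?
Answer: -1506109284/70244617026611 - 710432*sqrt(110)/772690787292721 ≈ -2.1451e-5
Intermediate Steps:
h(r) = -2 + r/1192 (h(r) = -2 + (r/149)/8 = -2 + r/1192)
A(v) = sqrt(2)*sqrt(v) (A(v) = sqrt(2*v) = sqrt(2)*sqrt(v))
1/(h(242) + (A(220) - 1*46638)) = 1/((-2 + (1/1192)*242) + (sqrt(2)*sqrt(220) - 1*46638)) = 1/((-2 + 121/596) + (sqrt(2)*(2*sqrt(55)) - 46638)) = 1/(-1071/596 + (2*sqrt(110) - 46638)) = 1/(-1071/596 + (-46638 + 2*sqrt(110))) = 1/(-27797319/596 + 2*sqrt(110))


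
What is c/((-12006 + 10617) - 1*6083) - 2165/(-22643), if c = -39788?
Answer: 229274141/42297124 ≈ 5.4206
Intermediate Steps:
c/((-12006 + 10617) - 1*6083) - 2165/(-22643) = -39788/((-12006 + 10617) - 1*6083) - 2165/(-22643) = -39788/(-1389 - 6083) - 2165*(-1/22643) = -39788/(-7472) + 2165/22643 = -39788*(-1/7472) + 2165/22643 = 9947/1868 + 2165/22643 = 229274141/42297124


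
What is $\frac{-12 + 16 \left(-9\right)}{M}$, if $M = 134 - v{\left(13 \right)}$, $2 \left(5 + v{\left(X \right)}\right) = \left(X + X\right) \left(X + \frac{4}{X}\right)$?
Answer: $\frac{78}{17} \approx 4.5882$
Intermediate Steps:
$v{\left(X \right)} = -5 + X \left(X + \frac{4}{X}\right)$ ($v{\left(X \right)} = -5 + \frac{\left(X + X\right) \left(X + \frac{4}{X}\right)}{2} = -5 + \frac{2 X \left(X + \frac{4}{X}\right)}{2} = -5 + X \left(X + \frac{4}{X}\right)$)
$M = -34$ ($M = 134 - \left(-1 + 13^{2}\right) = 134 - \left(-1 + 169\right) = 134 - 168 = -34$)
$\frac{-12 + 16 \left(-9\right)}{M} = \frac{-12 + 16 \left(-9\right)}{-34} = \left(-12 - 144\right) \left(- \frac{1}{34}\right) = \left(-156\right) \left(- \frac{1}{34}\right) = \frac{78}{17}$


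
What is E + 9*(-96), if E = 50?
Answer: -814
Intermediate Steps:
E + 9*(-96) = 50 + 9*(-96) = 50 - 864 = -814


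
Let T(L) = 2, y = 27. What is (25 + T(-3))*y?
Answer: 729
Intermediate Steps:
(25 + T(-3))*y = (25 + 2)*27 = 27*27 = 729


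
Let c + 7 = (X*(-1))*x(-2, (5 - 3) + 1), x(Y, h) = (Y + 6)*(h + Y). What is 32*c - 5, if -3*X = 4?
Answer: -175/3 ≈ -58.333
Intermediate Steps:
X = -4/3 (X = -⅓*4 = -4/3 ≈ -1.3333)
x(Y, h) = (6 + Y)*(Y + h)
c = -5/3 (c = -7 + (-4/3*(-1))*((-2)² + 6*(-2) + 6*((5 - 3) + 1) - 2*((5 - 3) + 1)) = -7 + 4*(4 - 12 + 6*(2 + 1) - 2*(2 + 1))/3 = -7 + 4*(4 - 12 + 6*3 - 2*3)/3 = -7 + 4*(4 - 12 + 18 - 6)/3 = -7 + (4/3)*4 = -7 + 16/3 = -5/3 ≈ -1.6667)
32*c - 5 = 32*(-5/3) - 5 = -160/3 - 5 = -175/3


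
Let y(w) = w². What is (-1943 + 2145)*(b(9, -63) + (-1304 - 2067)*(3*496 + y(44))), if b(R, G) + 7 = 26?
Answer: -2331541570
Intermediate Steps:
b(R, G) = 19 (b(R, G) = -7 + 26 = 19)
(-1943 + 2145)*(b(9, -63) + (-1304 - 2067)*(3*496 + y(44))) = (-1943 + 2145)*(19 + (-1304 - 2067)*(3*496 + 44²)) = 202*(19 - 3371*(1488 + 1936)) = 202*(19 - 3371*3424) = 202*(19 - 11542304) = 202*(-11542285) = -2331541570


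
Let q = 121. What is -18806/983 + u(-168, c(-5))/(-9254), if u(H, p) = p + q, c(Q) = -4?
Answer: -174145735/9096682 ≈ -19.144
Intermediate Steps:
u(H, p) = 121 + p (u(H, p) = p + 121 = 121 + p)
-18806/983 + u(-168, c(-5))/(-9254) = -18806/983 + (121 - 4)/(-9254) = -18806*1/983 + 117*(-1/9254) = -18806/983 - 117/9254 = -174145735/9096682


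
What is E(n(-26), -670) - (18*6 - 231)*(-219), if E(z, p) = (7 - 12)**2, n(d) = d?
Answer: -26912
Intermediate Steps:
E(z, p) = 25 (E(z, p) = (-5)**2 = 25)
E(n(-26), -670) - (18*6 - 231)*(-219) = 25 - (18*6 - 231)*(-219) = 25 - (108 - 231)*(-219) = 25 - (-123)*(-219) = 25 - 1*26937 = 25 - 26937 = -26912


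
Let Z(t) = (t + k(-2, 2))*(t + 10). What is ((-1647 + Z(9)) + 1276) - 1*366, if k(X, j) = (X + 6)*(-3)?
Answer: -794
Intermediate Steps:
k(X, j) = -18 - 3*X (k(X, j) = (6 + X)*(-3) = -18 - 3*X)
Z(t) = (-12 + t)*(10 + t) (Z(t) = (t + (-18 - 3*(-2)))*(t + 10) = (t + (-18 + 6))*(10 + t) = (t - 12)*(10 + t) = (-12 + t)*(10 + t))
((-1647 + Z(9)) + 1276) - 1*366 = ((-1647 + (-120 + 9² - 2*9)) + 1276) - 1*366 = ((-1647 + (-120 + 81 - 18)) + 1276) - 366 = ((-1647 - 57) + 1276) - 366 = (-1704 + 1276) - 366 = -428 - 366 = -794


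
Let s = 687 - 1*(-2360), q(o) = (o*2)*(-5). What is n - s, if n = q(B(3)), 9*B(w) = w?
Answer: -9151/3 ≈ -3050.3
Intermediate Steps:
B(w) = w/9
q(o) = -10*o (q(o) = (2*o)*(-5) = -10*o)
s = 3047 (s = 687 + 2360 = 3047)
n = -10/3 (n = -10*3/9 = -10*⅓ = -10/3 ≈ -3.3333)
n - s = -10/3 - 1*3047 = -10/3 - 3047 = -9151/3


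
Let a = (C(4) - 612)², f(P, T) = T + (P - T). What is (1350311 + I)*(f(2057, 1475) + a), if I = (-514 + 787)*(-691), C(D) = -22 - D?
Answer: 475239540468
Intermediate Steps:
f(P, T) = P
I = -188643 (I = 273*(-691) = -188643)
a = 407044 (a = ((-22 - 1*4) - 612)² = ((-22 - 4) - 612)² = (-26 - 612)² = (-638)² = 407044)
(1350311 + I)*(f(2057, 1475) + a) = (1350311 - 188643)*(2057 + 407044) = 1161668*409101 = 475239540468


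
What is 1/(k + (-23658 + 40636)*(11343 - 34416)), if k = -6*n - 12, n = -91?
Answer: -1/391732860 ≈ -2.5528e-9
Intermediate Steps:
k = 534 (k = -6*(-91) - 12 = 546 - 12 = 534)
1/(k + (-23658 + 40636)*(11343 - 34416)) = 1/(534 + (-23658 + 40636)*(11343 - 34416)) = 1/(534 + 16978*(-23073)) = 1/(534 - 391733394) = 1/(-391732860) = -1/391732860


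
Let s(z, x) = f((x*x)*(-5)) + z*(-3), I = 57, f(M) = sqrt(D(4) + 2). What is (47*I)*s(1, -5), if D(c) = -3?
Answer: -8037 + 2679*I ≈ -8037.0 + 2679.0*I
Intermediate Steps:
f(M) = I (f(M) = sqrt(-3 + 2) = sqrt(-1) = I)
s(z, x) = I - 3*z (s(z, x) = I + z*(-3) = I - 3*z)
(47*I)*s(1, -5) = (47*57)*(I - 3*1) = 2679*(I - 3) = 2679*(-3 + I) = -8037 + 2679*I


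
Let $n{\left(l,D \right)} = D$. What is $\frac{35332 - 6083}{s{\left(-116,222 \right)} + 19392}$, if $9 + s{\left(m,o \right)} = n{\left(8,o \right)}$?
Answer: $\frac{29249}{19605} \approx 1.4919$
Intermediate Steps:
$s{\left(m,o \right)} = -9 + o$
$\frac{35332 - 6083}{s{\left(-116,222 \right)} + 19392} = \frac{35332 - 6083}{\left(-9 + 222\right) + 19392} = \frac{29249}{213 + 19392} = \frac{29249}{19605}$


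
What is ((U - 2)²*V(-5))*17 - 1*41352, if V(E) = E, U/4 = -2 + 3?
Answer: -41692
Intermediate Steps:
U = 4 (U = 4*(-2 + 3) = 4*1 = 4)
((U - 2)²*V(-5))*17 - 1*41352 = ((4 - 2)²*(-5))*17 - 1*41352 = (2²*(-5))*17 - 41352 = (4*(-5))*17 - 41352 = -20*17 - 41352 = -340 - 41352 = -41692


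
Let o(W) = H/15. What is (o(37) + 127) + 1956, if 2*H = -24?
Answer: 10411/5 ≈ 2082.2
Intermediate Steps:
H = -12 (H = (½)*(-24) = -12)
o(W) = -⅘ (o(W) = -12/15 = -12*1/15 = -⅘)
(o(37) + 127) + 1956 = (-⅘ + 127) + 1956 = 631/5 + 1956 = 10411/5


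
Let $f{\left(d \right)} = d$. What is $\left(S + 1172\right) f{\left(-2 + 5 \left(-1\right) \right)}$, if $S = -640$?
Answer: $-3724$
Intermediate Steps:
$\left(S + 1172\right) f{\left(-2 + 5 \left(-1\right) \right)} = \left(-640 + 1172\right) \left(-2 + 5 \left(-1\right)\right) = 532 \left(-2 - 5\right) = 532 \left(-7\right) = -3724$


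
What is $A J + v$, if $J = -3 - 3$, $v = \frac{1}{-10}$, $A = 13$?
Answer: $- \frac{781}{10} \approx -78.1$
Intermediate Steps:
$v = - \frac{1}{10} \approx -0.1$
$J = -6$
$A J + v = 13 \left(-6\right) - \frac{1}{10} = -78 - \frac{1}{10} = - \frac{781}{10}$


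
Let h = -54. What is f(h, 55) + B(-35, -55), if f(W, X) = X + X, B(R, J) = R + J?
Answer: 20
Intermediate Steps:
B(R, J) = J + R
f(W, X) = 2*X
f(h, 55) + B(-35, -55) = 2*55 + (-55 - 35) = 110 - 90 = 20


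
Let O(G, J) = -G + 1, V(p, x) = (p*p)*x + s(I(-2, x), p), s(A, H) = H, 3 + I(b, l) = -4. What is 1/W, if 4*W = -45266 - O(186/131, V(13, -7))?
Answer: -524/5929791 ≈ -8.8367e-5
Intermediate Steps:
I(b, l) = -7 (I(b, l) = -3 - 4 = -7)
V(p, x) = p + x*p**2 (V(p, x) = (p*p)*x + p = p**2*x + p = x*p**2 + p = p + x*p**2)
O(G, J) = 1 - G
W = -5929791/524 (W = (-45266 - (1 - 186/131))/4 = (-45266 - 1*(-55/131))/4 = (-45266 + 55/131)/4 = (1/4)*(-5929791/131) = -5929791/524 ≈ -11316.)
1/W = 1/(-5929791/524) = -524/5929791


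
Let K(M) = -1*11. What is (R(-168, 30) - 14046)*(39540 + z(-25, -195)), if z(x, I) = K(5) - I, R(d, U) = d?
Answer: -564636936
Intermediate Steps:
K(M) = -11
z(x, I) = -11 - I
(R(-168, 30) - 14046)*(39540 + z(-25, -195)) = (-168 - 14046)*(39540 + (-11 - 1*(-195))) = -14214*(39540 + (-11 + 195)) = -14214*(39540 + 184) = -14214*39724 = -564636936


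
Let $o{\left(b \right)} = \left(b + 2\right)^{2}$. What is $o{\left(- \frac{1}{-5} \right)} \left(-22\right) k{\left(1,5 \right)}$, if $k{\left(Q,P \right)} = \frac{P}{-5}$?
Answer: $\frac{2662}{25} \approx 106.48$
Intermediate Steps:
$k{\left(Q,P \right)} = - \frac{P}{5}$ ($k{\left(Q,P \right)} = P \left(- \frac{1}{5}\right) = - \frac{P}{5}$)
$o{\left(b \right)} = \left(2 + b\right)^{2}$
$o{\left(- \frac{1}{-5} \right)} \left(-22\right) k{\left(1,5 \right)} = \left(2 - \frac{1}{-5}\right)^{2} \left(-22\right) \left(\left(- \frac{1}{5}\right) 5\right) = \left(2 - - \frac{1}{5}\right)^{2} \left(-22\right) \left(-1\right) = \left(2 + \frac{1}{5}\right)^{2} \left(-22\right) \left(-1\right) = \left(\frac{11}{5}\right)^{2} \left(-22\right) \left(-1\right) = \frac{121}{25} \left(-22\right) \left(-1\right) = \left(- \frac{2662}{25}\right) \left(-1\right) = \frac{2662}{25}$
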